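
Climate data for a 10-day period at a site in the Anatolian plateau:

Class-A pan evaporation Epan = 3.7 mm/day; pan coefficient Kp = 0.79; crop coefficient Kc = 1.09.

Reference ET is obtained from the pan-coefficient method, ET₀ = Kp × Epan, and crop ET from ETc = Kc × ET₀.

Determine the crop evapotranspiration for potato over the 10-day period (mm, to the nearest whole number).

32 mm

ET₀ = 0.79 × 3.7 = 2.9230 mm/d
ETc = Kc × ET₀ = 1.09 × 2.9230 = 3.1861 mm/d
Over 10 days: 3.1861 × 10 = 31.861 mm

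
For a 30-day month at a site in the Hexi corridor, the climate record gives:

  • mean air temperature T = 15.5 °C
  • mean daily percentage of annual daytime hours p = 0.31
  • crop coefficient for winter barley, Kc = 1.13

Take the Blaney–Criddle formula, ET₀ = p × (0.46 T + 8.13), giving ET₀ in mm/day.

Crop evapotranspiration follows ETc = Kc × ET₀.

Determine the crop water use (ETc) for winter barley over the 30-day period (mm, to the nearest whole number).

160 mm

ET₀ = 0.31 × (0.46 × 15.5 + 8.13) = 0.31 × 15.260 = 4.7306 mm/d
ETc = Kc × ET₀ = 1.13 × 4.7306 = 5.3456 mm/d
Over 30 days: 5.3456 × 30 = 160.368 mm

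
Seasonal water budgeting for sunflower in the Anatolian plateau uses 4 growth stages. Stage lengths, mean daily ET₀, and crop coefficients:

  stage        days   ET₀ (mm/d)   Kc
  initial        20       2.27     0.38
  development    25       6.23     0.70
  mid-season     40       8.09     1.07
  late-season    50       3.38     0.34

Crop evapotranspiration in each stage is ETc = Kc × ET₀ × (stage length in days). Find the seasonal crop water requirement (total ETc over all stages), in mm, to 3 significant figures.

530 mm

initial: 0.38 × 2.27 × 20 = 17.25 mm
development: 0.70 × 6.23 × 25 = 109.03 mm
mid-season: 1.07 × 8.09 × 40 = 346.25 mm
late-season: 0.34 × 3.38 × 50 = 57.46 mm
Seasonal total = 529.99 mm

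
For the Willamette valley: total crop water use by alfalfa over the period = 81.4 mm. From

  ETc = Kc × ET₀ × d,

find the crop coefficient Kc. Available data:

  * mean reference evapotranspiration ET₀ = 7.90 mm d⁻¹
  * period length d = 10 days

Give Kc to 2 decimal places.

1.03

ETc = Kc × ET₀ × d  ⇒  Kc = ETc / (ET₀ × d)
Kc = 81.4 / (7.90 × 10) = 81.4 / 79.00 = 1.0304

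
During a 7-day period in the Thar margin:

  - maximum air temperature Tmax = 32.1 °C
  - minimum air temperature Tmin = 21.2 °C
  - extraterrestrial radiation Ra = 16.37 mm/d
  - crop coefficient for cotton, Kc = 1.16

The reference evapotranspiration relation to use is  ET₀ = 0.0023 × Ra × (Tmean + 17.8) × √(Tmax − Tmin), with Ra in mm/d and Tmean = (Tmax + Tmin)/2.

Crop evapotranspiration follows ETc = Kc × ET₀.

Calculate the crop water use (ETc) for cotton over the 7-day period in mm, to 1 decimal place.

Tmean = (32.1 + 21.2)/2 = 26.65 °C
ET₀ = 0.0023 × 16.37 × (26.65 + 17.8) × √10.9 = 0.0023 × 16.37 × 44.45 × 3.3015 = 5.5253 mm/d
ETc = Kc × ET₀ = 1.16 × 5.5253 = 6.4093 mm/d
Over 7 days: 6.4093 × 7 = 44.865 mm

44.9 mm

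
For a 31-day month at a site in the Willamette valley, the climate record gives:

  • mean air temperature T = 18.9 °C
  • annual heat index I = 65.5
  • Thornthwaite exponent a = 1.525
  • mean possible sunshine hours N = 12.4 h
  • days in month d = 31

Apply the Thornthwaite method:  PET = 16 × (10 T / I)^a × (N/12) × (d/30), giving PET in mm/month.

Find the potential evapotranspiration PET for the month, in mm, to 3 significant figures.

86.0 mm

10T/I = 10 × 18.9 / 65.5 = 2.8855
(10T/I)^a = 2.8855^1.525 = 5.0331
Uncorrected PET = 16 × 5.0331 = 80.530 mm
Correction = (N/12)(d/30) = (12.4/12)(31/30) = 1.0678
PET = 80.530 × 1.0678 = 85.990 mm/month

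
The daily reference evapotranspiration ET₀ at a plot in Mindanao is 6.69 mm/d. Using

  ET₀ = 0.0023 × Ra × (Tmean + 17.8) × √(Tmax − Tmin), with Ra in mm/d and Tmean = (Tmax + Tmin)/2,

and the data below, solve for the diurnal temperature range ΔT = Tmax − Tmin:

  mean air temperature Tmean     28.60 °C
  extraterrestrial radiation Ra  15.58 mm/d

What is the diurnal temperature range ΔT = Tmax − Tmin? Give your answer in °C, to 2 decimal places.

16.19 °C

√ΔT = ET₀ / [0.0023 × Ra × (Tmean+17.8)] = 6.69 / (0.0023 × 15.58 × 46.40) = 4.0236
ΔT = 4.0236² = 16.189 °C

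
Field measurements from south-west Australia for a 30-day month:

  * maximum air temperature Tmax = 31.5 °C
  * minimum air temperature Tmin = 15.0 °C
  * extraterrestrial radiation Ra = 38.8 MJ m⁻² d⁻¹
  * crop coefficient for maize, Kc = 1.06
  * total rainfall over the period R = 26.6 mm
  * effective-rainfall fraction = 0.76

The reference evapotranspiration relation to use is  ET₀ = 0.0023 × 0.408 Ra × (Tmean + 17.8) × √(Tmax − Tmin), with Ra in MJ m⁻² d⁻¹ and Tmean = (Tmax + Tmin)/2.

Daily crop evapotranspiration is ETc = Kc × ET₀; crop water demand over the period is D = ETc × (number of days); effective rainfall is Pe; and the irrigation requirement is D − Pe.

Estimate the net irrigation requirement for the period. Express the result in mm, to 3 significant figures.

173 mm

Tmean = (31.5 + 15.0)/2 = 23.25 °C
0.408 Ra = 0.408 × 38.8 = 15.8304 mm/d equivalent
ET₀ = 0.0023 × 15.8304 × (23.25 + 17.8) × √16.5 = 0.0023 × 15.8304 × 41.05 × 4.0620 = 6.0712 mm/d
ETc = Kc × ET₀ = 1.06 × 6.0712 = 6.4355 mm/d
Crop demand D = ETc × 30 d = 6.4355 × 30 = 193.065 mm
Pe = 0.76 × 26.6 = 20.216 mm
D − Pe = 193.065 − 20.216 = 172.849 mm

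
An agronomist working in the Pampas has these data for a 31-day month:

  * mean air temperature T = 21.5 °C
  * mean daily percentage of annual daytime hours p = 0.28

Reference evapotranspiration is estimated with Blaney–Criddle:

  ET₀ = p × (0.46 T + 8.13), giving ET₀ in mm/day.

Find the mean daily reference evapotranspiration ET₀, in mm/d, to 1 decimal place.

ET₀ = 0.28 × (0.46 × 21.5 + 8.13) = 0.28 × 18.020 = 5.0456 mm/d

5.0 mm/d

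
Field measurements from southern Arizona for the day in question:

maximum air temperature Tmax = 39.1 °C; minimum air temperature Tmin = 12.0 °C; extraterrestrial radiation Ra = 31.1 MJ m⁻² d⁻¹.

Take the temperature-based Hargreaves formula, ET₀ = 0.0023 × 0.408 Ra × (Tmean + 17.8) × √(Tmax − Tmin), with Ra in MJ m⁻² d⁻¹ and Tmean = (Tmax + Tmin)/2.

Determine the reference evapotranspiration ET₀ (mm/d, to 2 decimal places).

Tmean = (39.1 + 12.0)/2 = 25.55 °C
0.408 Ra = 0.408 × 31.1 = 12.6888 mm/d equivalent
ET₀ = 0.0023 × 12.6888 × (25.55 + 17.8) × √27.1 = 0.0023 × 12.6888 × 43.35 × 5.2058 = 6.5860 mm/d

6.59 mm/d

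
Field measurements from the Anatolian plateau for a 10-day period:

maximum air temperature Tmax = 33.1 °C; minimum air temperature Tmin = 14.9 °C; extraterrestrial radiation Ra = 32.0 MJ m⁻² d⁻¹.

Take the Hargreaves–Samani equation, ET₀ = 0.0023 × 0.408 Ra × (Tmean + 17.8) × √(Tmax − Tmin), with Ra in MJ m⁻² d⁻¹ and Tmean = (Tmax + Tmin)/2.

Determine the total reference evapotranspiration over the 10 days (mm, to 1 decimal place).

53.5 mm

Tmean = (33.1 + 14.9)/2 = 24.00 °C
0.408 Ra = 0.408 × 32.0 = 13.0560 mm/d equivalent
ET₀ = 0.0023 × 13.0560 × (24.00 + 17.8) × √18.2 = 0.0023 × 13.0560 × 41.80 × 4.2661 = 5.3548 mm/d
Over 10 days: 5.3548 × 10 = 53.548 mm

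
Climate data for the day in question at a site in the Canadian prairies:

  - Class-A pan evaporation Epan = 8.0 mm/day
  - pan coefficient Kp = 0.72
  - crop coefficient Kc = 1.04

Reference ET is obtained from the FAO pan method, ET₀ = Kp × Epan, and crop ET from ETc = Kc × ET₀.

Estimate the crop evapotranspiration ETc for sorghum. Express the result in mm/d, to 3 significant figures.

5.99 mm/d

ET₀ = 0.72 × 8.0 = 5.7600 mm/d
ETc = Kc × ET₀ = 1.04 × 5.7600 = 5.9904 mm/d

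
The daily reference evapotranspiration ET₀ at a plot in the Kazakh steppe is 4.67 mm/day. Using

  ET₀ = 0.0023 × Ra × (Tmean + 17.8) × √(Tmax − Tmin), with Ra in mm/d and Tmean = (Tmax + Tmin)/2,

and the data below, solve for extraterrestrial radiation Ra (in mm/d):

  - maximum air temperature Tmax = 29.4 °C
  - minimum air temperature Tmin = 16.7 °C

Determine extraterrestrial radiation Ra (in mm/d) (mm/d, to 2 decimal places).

13.95 mm/d

Tmean = 23.05 °C; √ΔT = 3.5637
Ra = ET₀ / [0.0023 × (Tmean+17.8) × √ΔT] = 4.67 / (0.0023 × 40.85 × 3.5637) = 13.947 mm/d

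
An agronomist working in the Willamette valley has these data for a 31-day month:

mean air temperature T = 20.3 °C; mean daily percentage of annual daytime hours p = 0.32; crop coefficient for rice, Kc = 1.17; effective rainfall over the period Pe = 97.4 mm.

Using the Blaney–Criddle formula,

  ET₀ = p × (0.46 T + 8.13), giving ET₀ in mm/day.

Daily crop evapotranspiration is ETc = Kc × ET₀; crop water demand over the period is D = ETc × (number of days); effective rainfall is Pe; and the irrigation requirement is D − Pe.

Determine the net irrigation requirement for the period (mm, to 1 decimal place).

ET₀ = 0.32 × (0.46 × 20.3 + 8.13) = 0.32 × 17.468 = 5.5898 mm/d
ETc = Kc × ET₀ = 1.17 × 5.5898 = 6.5401 mm/d
Crop demand D = ETc × 31 d = 6.5401 × 31 = 202.743 mm
D − Pe = 202.743 − 97.4 = 105.343 mm

105.3 mm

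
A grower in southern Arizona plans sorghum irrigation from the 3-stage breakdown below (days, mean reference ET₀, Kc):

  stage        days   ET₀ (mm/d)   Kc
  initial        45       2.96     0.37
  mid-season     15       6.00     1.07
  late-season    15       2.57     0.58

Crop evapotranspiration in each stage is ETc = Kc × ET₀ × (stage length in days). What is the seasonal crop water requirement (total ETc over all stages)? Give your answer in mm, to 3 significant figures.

168 mm

initial: 0.37 × 2.96 × 45 = 49.28 mm
mid-season: 1.07 × 6.00 × 15 = 96.30 mm
late-season: 0.58 × 2.57 × 15 = 22.36 mm
Seasonal total = 167.94 mm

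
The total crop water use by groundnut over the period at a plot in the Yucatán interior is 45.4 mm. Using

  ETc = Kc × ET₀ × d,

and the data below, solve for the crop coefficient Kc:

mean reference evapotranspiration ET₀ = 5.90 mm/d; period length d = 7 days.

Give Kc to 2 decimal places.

ETc = Kc × ET₀ × d  ⇒  Kc = ETc / (ET₀ × d)
Kc = 45.4 / (5.90 × 7) = 45.4 / 41.30 = 1.0993

1.10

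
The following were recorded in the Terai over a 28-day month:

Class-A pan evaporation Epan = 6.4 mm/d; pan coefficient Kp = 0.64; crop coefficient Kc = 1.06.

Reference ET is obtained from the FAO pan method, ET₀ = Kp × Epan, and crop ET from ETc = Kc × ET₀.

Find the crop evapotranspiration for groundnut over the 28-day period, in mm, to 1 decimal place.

121.6 mm

ET₀ = 0.64 × 6.4 = 4.0960 mm/d
ETc = Kc × ET₀ = 1.06 × 4.0960 = 4.3418 mm/d
Over 28 days: 4.3418 × 28 = 121.570 mm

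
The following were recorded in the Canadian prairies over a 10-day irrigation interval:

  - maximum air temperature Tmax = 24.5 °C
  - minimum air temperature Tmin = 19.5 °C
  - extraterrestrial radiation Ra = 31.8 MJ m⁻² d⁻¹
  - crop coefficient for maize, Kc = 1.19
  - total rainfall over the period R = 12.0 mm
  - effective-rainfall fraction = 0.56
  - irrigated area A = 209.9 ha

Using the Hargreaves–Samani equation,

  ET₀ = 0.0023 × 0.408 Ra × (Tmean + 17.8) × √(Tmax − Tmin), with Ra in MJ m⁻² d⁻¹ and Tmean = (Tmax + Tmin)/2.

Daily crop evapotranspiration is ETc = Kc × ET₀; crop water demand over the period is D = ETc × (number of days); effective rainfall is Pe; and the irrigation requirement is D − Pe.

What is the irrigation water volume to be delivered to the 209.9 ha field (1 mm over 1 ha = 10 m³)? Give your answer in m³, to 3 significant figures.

52200 m³

Tmean = (24.5 + 19.5)/2 = 22.00 °C
0.408 Ra = 0.408 × 31.8 = 12.9744 mm/d equivalent
ET₀ = 0.0023 × 12.9744 × (22.00 + 17.8) × √5.0 = 0.0023 × 12.9744 × 39.80 × 2.2361 = 2.6558 mm/d
ETc = Kc × ET₀ = 1.19 × 2.6558 = 3.1604 mm/d
Crop demand D = ETc × 10 d = 3.1604 × 10 = 31.604 mm
Pe = 0.56 × 12.0 = 6.720 mm
D − Pe = 31.604 − 6.720 = 24.884 mm
Volume = 24.884 mm × 209.9 ha × 10 = 52231.5 m³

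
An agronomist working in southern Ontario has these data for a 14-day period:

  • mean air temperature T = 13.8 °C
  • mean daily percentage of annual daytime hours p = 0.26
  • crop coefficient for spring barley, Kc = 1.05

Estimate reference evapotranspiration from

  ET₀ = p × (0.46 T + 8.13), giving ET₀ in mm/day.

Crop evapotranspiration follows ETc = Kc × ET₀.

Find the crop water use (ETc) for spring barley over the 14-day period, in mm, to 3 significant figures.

55.3 mm

ET₀ = 0.26 × (0.46 × 13.8 + 8.13) = 0.26 × 14.478 = 3.7643 mm/d
ETc = Kc × ET₀ = 1.05 × 3.7643 = 3.9525 mm/d
Over 14 days: 3.9525 × 14 = 55.335 mm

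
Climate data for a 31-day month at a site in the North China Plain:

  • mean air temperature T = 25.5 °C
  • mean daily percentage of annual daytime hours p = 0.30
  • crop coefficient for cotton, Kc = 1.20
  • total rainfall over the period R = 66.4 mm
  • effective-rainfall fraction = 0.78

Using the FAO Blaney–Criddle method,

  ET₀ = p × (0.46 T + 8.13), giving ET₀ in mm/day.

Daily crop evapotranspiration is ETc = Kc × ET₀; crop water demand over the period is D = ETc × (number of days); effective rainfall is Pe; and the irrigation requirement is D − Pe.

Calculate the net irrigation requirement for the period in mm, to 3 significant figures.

ET₀ = 0.30 × (0.46 × 25.5 + 8.13) = 0.30 × 19.860 = 5.9580 mm/d
ETc = Kc × ET₀ = 1.20 × 5.9580 = 7.1496 mm/d
Crop demand D = ETc × 31 d = 7.1496 × 31 = 221.638 mm
Pe = 0.78 × 66.4 = 51.792 mm
D − Pe = 221.638 − 51.792 = 169.846 mm

170 mm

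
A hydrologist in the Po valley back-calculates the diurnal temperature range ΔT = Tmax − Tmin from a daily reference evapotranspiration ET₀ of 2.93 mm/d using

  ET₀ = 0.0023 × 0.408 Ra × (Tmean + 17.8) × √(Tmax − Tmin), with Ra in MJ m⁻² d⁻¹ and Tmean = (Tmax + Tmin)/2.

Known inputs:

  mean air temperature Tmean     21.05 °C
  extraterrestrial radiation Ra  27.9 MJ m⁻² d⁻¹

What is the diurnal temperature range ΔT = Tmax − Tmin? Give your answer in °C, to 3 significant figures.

8.30 °C

√ΔT = ET₀ / [0.0023 × 0.408 × Ra × (Tmean+17.8)] = 2.93 / (0.0023 × 11.3832 × 38.85) = 2.8806
ΔT = 2.8806² = 8.298 °C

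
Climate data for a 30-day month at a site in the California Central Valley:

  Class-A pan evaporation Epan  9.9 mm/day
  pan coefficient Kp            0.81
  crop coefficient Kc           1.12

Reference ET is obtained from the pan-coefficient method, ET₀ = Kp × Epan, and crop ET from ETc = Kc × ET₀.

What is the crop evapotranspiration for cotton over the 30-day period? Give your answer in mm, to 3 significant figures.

ET₀ = 0.81 × 9.9 = 8.0190 mm/d
ETc = Kc × ET₀ = 1.12 × 8.0190 = 8.9813 mm/d
Over 30 days: 8.9813 × 30 = 269.439 mm

269 mm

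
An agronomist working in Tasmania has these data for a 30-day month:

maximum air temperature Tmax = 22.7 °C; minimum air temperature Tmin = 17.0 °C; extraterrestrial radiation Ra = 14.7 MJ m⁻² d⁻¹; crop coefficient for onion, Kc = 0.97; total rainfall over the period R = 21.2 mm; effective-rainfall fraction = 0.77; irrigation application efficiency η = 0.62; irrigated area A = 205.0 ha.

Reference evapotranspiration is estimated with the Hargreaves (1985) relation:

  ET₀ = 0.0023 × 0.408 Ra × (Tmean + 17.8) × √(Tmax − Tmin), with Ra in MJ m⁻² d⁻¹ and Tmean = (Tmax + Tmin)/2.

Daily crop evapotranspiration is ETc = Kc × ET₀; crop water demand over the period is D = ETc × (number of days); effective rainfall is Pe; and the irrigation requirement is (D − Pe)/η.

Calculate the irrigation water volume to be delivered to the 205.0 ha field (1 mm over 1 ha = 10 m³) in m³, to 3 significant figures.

65300 m³

Tmean = (22.7 + 17.0)/2 = 19.85 °C
0.408 Ra = 0.408 × 14.7 = 5.9976 mm/d equivalent
ET₀ = 0.0023 × 5.9976 × (19.85 + 17.8) × √5.7 = 0.0023 × 5.9976 × 37.65 × 2.3875 = 1.2400 mm/d
ETc = Kc × ET₀ = 0.97 × 1.2400 = 1.2028 mm/d
Crop demand D = ETc × 30 d = 1.2028 × 30 = 36.084 mm
Pe = 0.77 × 21.2 = 16.324 mm
D − Pe = 36.084 − 16.324 = 19.760 mm
Gross irrigation = 19.760 / 0.62 = 31.871 mm
Volume = 31.871 mm × 205.0 ha × 10 = 65335.6 m³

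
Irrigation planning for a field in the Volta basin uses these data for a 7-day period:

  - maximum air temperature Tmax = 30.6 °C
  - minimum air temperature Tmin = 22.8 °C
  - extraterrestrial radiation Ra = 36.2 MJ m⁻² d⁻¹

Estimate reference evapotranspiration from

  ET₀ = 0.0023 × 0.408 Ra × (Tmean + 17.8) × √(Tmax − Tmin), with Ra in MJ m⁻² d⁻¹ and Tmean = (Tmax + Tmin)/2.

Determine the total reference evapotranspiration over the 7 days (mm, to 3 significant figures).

29.6 mm

Tmean = (30.6 + 22.8)/2 = 26.70 °C
0.408 Ra = 0.408 × 36.2 = 14.7696 mm/d equivalent
ET₀ = 0.0023 × 14.7696 × (26.70 + 17.8) × √7.8 = 0.0023 × 14.7696 × 44.50 × 2.7928 = 4.2218 mm/d
Over 7 days: 4.2218 × 7 = 29.553 mm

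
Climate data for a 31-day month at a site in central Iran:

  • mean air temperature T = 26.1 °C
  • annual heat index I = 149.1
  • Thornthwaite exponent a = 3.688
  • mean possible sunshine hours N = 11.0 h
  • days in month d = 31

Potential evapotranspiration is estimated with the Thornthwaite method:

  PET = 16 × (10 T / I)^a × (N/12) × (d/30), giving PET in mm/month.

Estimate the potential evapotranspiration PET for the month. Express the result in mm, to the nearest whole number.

119 mm

10T/I = 10 × 26.1 / 149.1 = 1.7505
(10T/I)^a = 1.7505^3.688 = 7.8846
Uncorrected PET = 16 × 7.8846 = 126.154 mm
Correction = (N/12)(d/30) = (11.0/12)(31/30) = 0.9472
PET = 126.154 × 0.9472 = 119.493 mm/month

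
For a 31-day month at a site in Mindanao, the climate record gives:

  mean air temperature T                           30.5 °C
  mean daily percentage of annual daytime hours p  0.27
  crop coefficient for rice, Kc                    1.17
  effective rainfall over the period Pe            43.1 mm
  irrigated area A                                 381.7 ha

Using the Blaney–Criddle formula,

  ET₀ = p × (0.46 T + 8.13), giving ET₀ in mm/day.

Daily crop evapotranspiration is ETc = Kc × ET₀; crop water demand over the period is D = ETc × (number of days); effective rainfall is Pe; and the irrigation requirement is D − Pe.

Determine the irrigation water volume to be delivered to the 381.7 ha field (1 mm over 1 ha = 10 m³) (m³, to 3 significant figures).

ET₀ = 0.27 × (0.46 × 30.5 + 8.13) = 0.27 × 22.160 = 5.9832 mm/d
ETc = Kc × ET₀ = 1.17 × 5.9832 = 7.0003 mm/d
Crop demand D = ETc × 31 d = 7.0003 × 31 = 217.009 mm
D − Pe = 217.009 − 43.1 = 173.909 mm
Volume = 173.909 mm × 381.7 ha × 10 = 663810.7 m³

664000 m³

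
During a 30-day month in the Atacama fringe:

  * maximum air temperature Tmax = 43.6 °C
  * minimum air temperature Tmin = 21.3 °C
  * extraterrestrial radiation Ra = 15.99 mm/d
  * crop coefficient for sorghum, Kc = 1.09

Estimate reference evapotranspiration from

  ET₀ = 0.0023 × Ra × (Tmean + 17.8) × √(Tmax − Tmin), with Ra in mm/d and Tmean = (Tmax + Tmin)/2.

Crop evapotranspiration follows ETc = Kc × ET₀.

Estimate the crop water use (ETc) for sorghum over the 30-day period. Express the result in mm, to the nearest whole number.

Tmean = (43.6 + 21.3)/2 = 32.45 °C
ET₀ = 0.0023 × 15.99 × (32.45 + 17.8) × √22.3 = 0.0023 × 15.99 × 50.25 × 4.7223 = 8.7270 mm/d
ETc = Kc × ET₀ = 1.09 × 8.7270 = 9.5124 mm/d
Over 30 days: 9.5124 × 30 = 285.372 mm

285 mm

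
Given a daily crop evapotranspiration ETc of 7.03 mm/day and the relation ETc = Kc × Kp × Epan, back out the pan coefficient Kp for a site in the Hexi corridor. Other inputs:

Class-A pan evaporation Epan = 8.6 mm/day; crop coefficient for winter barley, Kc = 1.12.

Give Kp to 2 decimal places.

0.73

ETc = Kc × Kp × Epan  ⇒  Kp = ETc / (Kc × Epan)
Kp = 7.03 / (1.12 × 8.6) = 7.03 / 9.632 = 0.7299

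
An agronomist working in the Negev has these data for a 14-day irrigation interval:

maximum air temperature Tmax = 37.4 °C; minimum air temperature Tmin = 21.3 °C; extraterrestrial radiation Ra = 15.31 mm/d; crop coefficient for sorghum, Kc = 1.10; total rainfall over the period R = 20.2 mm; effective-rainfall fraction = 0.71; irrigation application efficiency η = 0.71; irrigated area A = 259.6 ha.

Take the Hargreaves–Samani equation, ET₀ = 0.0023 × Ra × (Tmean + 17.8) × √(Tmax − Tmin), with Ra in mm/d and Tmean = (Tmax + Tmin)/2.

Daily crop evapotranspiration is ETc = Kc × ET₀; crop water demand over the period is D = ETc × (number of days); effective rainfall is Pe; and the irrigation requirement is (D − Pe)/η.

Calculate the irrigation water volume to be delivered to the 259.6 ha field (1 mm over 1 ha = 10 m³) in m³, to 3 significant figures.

Tmean = (37.4 + 21.3)/2 = 29.35 °C
ET₀ = 0.0023 × 15.31 × (29.35 + 17.8) × √16.1 = 0.0023 × 15.31 × 47.15 × 4.0125 = 6.6619 mm/d
ETc = Kc × ET₀ = 1.10 × 6.6619 = 7.3281 mm/d
Crop demand D = ETc × 14 d = 7.3281 × 14 = 102.593 mm
Pe = 0.71 × 20.2 = 14.342 mm
D − Pe = 102.593 − 14.342 = 88.251 mm
Gross irrigation = 88.251 / 0.71 = 124.297 mm
Volume = 124.297 mm × 259.6 ha × 10 = 322675.0 m³

323000 m³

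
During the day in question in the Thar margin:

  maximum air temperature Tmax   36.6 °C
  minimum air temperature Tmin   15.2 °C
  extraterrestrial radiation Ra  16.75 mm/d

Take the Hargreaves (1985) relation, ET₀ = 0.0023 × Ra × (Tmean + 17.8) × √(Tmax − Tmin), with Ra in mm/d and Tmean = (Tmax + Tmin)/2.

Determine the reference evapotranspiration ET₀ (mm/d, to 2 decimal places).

7.79 mm/d

Tmean = (36.6 + 15.2)/2 = 25.90 °C
ET₀ = 0.0023 × 16.75 × (25.90 + 17.8) × √21.4 = 0.0023 × 16.75 × 43.70 × 4.6260 = 7.7881 mm/d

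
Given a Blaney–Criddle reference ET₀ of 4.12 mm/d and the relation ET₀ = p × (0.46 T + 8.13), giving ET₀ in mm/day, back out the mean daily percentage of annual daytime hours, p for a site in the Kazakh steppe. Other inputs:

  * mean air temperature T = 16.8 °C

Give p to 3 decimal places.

0.260

p = ET₀ / (0.46 T + 8.13) = 4.12 / (0.46 × 16.8 + 8.13) = 4.12 / 15.858 = 0.2598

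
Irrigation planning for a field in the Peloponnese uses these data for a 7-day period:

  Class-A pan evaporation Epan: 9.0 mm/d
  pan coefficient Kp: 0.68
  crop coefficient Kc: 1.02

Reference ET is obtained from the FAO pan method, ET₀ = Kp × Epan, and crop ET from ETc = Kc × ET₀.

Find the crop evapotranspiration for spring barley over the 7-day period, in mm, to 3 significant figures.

ET₀ = 0.68 × 9.0 = 6.1200 mm/d
ETc = Kc × ET₀ = 1.02 × 6.1200 = 6.2424 mm/d
Over 7 days: 6.2424 × 7 = 43.697 mm

43.7 mm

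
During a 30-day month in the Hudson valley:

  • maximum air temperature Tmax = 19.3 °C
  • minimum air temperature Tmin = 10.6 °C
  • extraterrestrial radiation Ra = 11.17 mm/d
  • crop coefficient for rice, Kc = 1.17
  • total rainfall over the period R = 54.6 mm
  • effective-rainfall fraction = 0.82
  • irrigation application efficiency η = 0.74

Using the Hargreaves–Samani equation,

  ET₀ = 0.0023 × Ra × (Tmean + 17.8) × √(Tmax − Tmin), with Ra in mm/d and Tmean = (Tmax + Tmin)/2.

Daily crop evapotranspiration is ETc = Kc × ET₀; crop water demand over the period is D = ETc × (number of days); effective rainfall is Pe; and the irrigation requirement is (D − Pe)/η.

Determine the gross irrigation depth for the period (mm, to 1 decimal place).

57.2 mm

Tmean = (19.3 + 10.6)/2 = 14.95 °C
ET₀ = 0.0023 × 11.17 × (14.95 + 17.8) × √8.7 = 0.0023 × 11.17 × 32.75 × 2.9496 = 2.4817 mm/d
ETc = Kc × ET₀ = 1.17 × 2.4817 = 2.9036 mm/d
Crop demand D = ETc × 30 d = 2.9036 × 30 = 87.108 mm
Pe = 0.82 × 54.6 = 44.772 mm
D − Pe = 87.108 − 44.772 = 42.336 mm
Gross irrigation = 42.336 / 0.74 = 57.211 mm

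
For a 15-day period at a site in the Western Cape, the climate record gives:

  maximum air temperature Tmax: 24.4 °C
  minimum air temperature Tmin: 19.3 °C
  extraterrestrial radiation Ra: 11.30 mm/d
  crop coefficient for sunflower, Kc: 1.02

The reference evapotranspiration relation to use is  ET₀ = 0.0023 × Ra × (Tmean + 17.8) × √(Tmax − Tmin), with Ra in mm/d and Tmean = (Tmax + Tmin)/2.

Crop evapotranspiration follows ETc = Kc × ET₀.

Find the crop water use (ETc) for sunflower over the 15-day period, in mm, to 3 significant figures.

35.6 mm

Tmean = (24.4 + 19.3)/2 = 21.85 °C
ET₀ = 0.0023 × 11.30 × (21.85 + 17.8) × √5.1 = 0.0023 × 11.30 × 39.65 × 2.2583 = 2.3272 mm/d
ETc = Kc × ET₀ = 1.02 × 2.3272 = 2.3737 mm/d
Over 15 days: 2.3737 × 15 = 35.606 mm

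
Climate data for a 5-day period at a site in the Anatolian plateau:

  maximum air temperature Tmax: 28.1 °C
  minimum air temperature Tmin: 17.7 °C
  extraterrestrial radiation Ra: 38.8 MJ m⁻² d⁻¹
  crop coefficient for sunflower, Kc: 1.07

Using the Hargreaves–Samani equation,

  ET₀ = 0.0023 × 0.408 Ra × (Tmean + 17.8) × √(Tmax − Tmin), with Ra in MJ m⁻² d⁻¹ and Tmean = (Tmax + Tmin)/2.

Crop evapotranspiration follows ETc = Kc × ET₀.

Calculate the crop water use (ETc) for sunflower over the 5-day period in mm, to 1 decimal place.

25.6 mm

Tmean = (28.1 + 17.7)/2 = 22.90 °C
0.408 Ra = 0.408 × 38.8 = 15.8304 mm/d equivalent
ET₀ = 0.0023 × 15.8304 × (22.90 + 17.8) × √10.4 = 0.0023 × 15.8304 × 40.70 × 3.2249 = 4.7789 mm/d
ETc = Kc × ET₀ = 1.07 × 4.7789 = 5.1134 mm/d
Over 5 days: 5.1134 × 5 = 25.567 mm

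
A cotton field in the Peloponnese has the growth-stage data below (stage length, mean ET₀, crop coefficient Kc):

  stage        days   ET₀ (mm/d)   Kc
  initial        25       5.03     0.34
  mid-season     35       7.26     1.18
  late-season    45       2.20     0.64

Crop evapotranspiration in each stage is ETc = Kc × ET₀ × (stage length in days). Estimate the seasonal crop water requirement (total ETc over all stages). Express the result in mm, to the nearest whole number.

406 mm

initial: 0.34 × 5.03 × 25 = 42.76 mm
mid-season: 1.18 × 7.26 × 35 = 299.84 mm
late-season: 0.64 × 2.20 × 45 = 63.36 mm
Seasonal total = 405.96 mm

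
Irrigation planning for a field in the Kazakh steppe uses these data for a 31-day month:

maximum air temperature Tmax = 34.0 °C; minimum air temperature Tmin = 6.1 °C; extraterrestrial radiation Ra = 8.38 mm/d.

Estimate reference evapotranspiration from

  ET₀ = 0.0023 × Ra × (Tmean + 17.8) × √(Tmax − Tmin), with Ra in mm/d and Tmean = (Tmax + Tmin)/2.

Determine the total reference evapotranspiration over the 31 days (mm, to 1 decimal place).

119.5 mm

Tmean = (34.0 + 6.1)/2 = 20.05 °C
ET₀ = 0.0023 × 8.38 × (20.05 + 17.8) × √27.9 = 0.0023 × 8.38 × 37.85 × 5.2820 = 3.8533 mm/d
Over 31 days: 3.8533 × 31 = 119.452 mm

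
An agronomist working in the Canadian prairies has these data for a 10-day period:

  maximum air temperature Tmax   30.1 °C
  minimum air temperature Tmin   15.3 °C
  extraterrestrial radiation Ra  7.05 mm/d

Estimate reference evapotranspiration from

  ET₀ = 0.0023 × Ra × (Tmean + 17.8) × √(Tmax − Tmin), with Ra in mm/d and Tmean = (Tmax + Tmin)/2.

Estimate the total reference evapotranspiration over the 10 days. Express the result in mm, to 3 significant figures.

25.3 mm

Tmean = (30.1 + 15.3)/2 = 22.70 °C
ET₀ = 0.0023 × 7.05 × (22.70 + 17.8) × √14.8 = 0.0023 × 7.05 × 40.50 × 3.8471 = 2.5264 mm/d
Over 10 days: 2.5264 × 10 = 25.264 mm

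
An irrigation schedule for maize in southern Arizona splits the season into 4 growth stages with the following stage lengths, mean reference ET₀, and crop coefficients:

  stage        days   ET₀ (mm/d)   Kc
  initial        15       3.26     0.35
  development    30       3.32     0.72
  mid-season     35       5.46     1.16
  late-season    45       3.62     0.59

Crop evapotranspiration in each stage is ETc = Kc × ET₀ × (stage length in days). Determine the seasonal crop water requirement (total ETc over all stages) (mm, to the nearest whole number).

407 mm

initial: 0.35 × 3.26 × 15 = 17.12 mm
development: 0.72 × 3.32 × 30 = 71.71 mm
mid-season: 1.16 × 5.46 × 35 = 221.68 mm
late-season: 0.59 × 3.62 × 45 = 96.11 mm
Seasonal total = 406.62 mm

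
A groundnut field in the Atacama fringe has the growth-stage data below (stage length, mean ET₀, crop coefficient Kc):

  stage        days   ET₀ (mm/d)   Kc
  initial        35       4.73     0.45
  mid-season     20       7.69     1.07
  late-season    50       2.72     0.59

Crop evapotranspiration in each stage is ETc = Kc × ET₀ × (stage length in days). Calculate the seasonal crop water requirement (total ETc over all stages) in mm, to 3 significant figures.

319 mm

initial: 0.45 × 4.73 × 35 = 74.50 mm
mid-season: 1.07 × 7.69 × 20 = 164.57 mm
late-season: 0.59 × 2.72 × 50 = 80.24 mm
Seasonal total = 319.31 mm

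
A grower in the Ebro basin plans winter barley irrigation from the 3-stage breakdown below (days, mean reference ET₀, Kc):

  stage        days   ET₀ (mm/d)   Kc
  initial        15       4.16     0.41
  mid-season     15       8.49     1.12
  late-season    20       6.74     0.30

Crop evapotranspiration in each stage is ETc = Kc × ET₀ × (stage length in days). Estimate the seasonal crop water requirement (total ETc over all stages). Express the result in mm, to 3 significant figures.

initial: 0.41 × 4.16 × 15 = 25.58 mm
mid-season: 1.12 × 8.49 × 15 = 142.63 mm
late-season: 0.30 × 6.74 × 20 = 40.44 mm
Seasonal total = 208.65 mm

209 mm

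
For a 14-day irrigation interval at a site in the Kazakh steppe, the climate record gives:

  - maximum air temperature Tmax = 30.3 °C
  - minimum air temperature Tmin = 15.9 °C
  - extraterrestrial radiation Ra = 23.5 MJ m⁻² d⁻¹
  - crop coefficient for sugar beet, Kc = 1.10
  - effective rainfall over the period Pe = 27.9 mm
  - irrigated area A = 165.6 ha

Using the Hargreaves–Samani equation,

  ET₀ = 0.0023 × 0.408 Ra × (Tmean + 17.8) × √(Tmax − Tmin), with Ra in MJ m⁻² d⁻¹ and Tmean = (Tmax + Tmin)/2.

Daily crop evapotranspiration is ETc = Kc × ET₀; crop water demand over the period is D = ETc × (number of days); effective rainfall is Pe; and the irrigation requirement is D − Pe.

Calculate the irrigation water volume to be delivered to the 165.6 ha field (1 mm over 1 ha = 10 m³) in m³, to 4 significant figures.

Tmean = (30.3 + 15.9)/2 = 23.10 °C
0.408 Ra = 0.408 × 23.5 = 9.5880 mm/d equivalent
ET₀ = 0.0023 × 9.5880 × (23.10 + 17.8) × √14.4 = 0.0023 × 9.5880 × 40.90 × 3.7947 = 3.4226 mm/d
ETc = Kc × ET₀ = 1.10 × 3.4226 = 3.7649 mm/d
Crop demand D = ETc × 14 d = 3.7649 × 14 = 52.709 mm
D − Pe = 52.709 − 27.9 = 24.809 mm
Volume = 24.809 mm × 165.6 ha × 10 = 41083.7 m³

41080 m³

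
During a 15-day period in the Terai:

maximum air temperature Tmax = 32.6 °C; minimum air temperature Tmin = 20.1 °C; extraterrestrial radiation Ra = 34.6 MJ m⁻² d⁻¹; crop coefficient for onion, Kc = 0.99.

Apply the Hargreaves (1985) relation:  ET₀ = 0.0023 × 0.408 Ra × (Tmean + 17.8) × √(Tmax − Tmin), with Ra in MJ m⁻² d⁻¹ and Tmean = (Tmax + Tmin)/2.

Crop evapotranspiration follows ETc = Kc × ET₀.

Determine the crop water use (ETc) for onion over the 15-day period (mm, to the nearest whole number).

Tmean = (32.6 + 20.1)/2 = 26.35 °C
0.408 Ra = 0.408 × 34.6 = 14.1168 mm/d equivalent
ET₀ = 0.0023 × 14.1168 × (26.35 + 17.8) × √12.5 = 0.0023 × 14.1168 × 44.15 × 3.5355 = 5.0681 mm/d
ETc = Kc × ET₀ = 0.99 × 5.0681 = 5.0174 mm/d
Over 15 days: 5.0174 × 15 = 75.261 mm

75 mm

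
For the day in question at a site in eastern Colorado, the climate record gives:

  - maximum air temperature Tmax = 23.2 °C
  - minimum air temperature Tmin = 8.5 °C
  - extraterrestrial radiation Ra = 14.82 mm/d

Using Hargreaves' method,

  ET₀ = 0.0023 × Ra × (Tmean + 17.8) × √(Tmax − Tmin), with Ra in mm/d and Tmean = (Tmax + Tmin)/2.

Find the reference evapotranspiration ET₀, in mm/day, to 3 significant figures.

4.40 mm/day

Tmean = (23.2 + 8.5)/2 = 15.85 °C
ET₀ = 0.0023 × 14.82 × (15.85 + 17.8) × √14.7 = 0.0023 × 14.82 × 33.65 × 3.8341 = 4.3977 mm/d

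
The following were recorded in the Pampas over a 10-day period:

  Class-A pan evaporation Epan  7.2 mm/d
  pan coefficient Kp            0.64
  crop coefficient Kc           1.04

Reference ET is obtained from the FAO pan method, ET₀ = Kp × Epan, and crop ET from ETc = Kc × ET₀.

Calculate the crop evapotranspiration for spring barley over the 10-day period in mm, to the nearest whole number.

ET₀ = 0.64 × 7.2 = 4.6080 mm/d
ETc = Kc × ET₀ = 1.04 × 4.6080 = 4.7923 mm/d
Over 10 days: 4.7923 × 10 = 47.923 mm

48 mm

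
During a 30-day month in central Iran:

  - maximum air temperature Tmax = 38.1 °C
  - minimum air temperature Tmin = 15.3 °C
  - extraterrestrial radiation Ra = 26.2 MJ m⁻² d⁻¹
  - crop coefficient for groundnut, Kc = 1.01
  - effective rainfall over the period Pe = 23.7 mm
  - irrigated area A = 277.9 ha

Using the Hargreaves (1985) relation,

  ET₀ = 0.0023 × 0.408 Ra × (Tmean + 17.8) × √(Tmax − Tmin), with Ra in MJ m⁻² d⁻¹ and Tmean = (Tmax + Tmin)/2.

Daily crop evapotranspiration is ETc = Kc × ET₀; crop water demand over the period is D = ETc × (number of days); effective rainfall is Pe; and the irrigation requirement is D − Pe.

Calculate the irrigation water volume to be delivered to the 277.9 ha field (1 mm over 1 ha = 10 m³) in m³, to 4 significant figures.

Tmean = (38.1 + 15.3)/2 = 26.70 °C
0.408 Ra = 0.408 × 26.2 = 10.6896 mm/d equivalent
ET₀ = 0.0023 × 10.6896 × (26.70 + 17.8) × √22.8 = 0.0023 × 10.6896 × 44.50 × 4.7749 = 5.2241 mm/d
ETc = Kc × ET₀ = 1.01 × 5.2241 = 5.2763 mm/d
Crop demand D = ETc × 30 d = 5.2763 × 30 = 158.289 mm
D − Pe = 158.289 − 23.7 = 134.589 mm
Volume = 134.589 mm × 277.9 ha × 10 = 374022.8 m³

374000 m³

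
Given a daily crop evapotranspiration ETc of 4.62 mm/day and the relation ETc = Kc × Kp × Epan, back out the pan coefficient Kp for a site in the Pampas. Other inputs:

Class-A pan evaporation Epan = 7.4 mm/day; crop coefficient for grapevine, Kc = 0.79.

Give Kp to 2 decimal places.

0.79

ETc = Kc × Kp × Epan  ⇒  Kp = ETc / (Kc × Epan)
Kp = 4.62 / (0.79 × 7.4) = 4.62 / 5.846 = 0.7903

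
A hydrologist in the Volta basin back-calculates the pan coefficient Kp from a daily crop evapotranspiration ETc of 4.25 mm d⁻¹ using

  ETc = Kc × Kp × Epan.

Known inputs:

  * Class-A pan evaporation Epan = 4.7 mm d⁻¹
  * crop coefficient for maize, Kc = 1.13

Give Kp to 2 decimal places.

ETc = Kc × Kp × Epan  ⇒  Kp = ETc / (Kc × Epan)
Kp = 4.25 / (1.13 × 4.7) = 4.25 / 5.311 = 0.8002

0.80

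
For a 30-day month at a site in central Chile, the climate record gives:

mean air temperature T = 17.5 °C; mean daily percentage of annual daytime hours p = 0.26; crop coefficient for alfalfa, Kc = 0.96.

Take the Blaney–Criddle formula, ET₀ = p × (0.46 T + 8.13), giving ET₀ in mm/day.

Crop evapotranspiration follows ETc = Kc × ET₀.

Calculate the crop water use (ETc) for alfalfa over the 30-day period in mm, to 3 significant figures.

ET₀ = 0.26 × (0.46 × 17.5 + 8.13) = 0.26 × 16.180 = 4.2068 mm/d
ETc = Kc × ET₀ = 0.96 × 4.2068 = 4.0385 mm/d
Over 30 days: 4.0385 × 30 = 121.155 mm

121 mm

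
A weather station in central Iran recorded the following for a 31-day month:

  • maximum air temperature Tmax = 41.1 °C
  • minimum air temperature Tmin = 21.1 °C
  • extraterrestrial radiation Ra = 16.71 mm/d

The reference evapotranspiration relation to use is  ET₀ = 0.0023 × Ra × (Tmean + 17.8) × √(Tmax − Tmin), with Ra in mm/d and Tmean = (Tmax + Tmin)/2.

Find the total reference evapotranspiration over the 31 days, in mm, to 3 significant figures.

261 mm

Tmean = (41.1 + 21.1)/2 = 31.10 °C
ET₀ = 0.0023 × 16.71 × (31.10 + 17.8) × √20.0 = 0.0023 × 16.71 × 48.90 × 4.4721 = 8.4047 mm/d
Over 31 days: 8.4047 × 31 = 260.546 mm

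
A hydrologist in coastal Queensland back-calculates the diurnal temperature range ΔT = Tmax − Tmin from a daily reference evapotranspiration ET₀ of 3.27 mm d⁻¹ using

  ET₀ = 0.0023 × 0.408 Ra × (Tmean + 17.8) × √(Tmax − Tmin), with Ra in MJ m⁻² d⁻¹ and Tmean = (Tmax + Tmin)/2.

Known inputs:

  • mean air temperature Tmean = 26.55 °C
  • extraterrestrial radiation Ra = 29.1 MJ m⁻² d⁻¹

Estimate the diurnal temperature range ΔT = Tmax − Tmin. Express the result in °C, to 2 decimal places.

7.29 °C

√ΔT = ET₀ / [0.0023 × 0.408 × Ra × (Tmean+17.8)] = 3.27 / (0.0023 × 11.8728 × 44.35) = 2.7001
ΔT = 2.7001² = 7.291 °C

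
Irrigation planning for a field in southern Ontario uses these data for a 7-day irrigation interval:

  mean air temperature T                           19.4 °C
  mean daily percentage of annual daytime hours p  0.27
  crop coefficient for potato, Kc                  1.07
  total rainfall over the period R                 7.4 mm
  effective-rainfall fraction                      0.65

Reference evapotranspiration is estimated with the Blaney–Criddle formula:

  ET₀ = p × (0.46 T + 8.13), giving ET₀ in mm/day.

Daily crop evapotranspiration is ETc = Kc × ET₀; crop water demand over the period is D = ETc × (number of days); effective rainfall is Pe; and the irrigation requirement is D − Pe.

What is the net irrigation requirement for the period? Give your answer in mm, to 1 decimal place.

ET₀ = 0.27 × (0.46 × 19.4 + 8.13) = 0.27 × 17.054 = 4.6046 mm/d
ETc = Kc × ET₀ = 1.07 × 4.6046 = 4.9269 mm/d
Crop demand D = ETc × 7 d = 4.9269 × 7 = 34.488 mm
Pe = 0.65 × 7.4 = 4.810 mm
D − Pe = 34.488 − 4.810 = 29.678 mm

29.7 mm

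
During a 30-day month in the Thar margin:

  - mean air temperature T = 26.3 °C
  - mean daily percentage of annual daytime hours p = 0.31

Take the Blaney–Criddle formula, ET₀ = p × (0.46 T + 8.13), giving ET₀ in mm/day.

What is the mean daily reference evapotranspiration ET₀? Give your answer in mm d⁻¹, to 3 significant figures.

ET₀ = 0.31 × (0.46 × 26.3 + 8.13) = 0.31 × 20.228 = 6.2707 mm/d

6.27 mm d⁻¹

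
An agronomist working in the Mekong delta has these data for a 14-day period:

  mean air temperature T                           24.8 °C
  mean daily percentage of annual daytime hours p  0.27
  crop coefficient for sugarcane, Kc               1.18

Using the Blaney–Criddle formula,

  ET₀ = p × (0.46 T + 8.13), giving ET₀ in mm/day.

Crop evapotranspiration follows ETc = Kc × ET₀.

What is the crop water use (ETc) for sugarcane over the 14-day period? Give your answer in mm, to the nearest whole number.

87 mm

ET₀ = 0.27 × (0.46 × 24.8 + 8.13) = 0.27 × 19.538 = 5.2753 mm/d
ETc = Kc × ET₀ = 1.18 × 5.2753 = 6.2249 mm/d
Over 14 days: 6.2249 × 14 = 87.149 mm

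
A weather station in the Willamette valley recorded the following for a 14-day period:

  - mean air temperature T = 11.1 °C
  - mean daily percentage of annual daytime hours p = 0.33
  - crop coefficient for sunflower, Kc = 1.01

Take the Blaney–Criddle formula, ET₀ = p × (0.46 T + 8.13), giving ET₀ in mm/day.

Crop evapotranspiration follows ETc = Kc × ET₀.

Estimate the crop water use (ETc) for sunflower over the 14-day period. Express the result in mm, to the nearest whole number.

ET₀ = 0.33 × (0.46 × 11.1 + 8.13) = 0.33 × 13.236 = 4.3679 mm/d
ETc = Kc × ET₀ = 1.01 × 4.3679 = 4.4116 mm/d
Over 14 days: 4.4116 × 14 = 61.762 mm

62 mm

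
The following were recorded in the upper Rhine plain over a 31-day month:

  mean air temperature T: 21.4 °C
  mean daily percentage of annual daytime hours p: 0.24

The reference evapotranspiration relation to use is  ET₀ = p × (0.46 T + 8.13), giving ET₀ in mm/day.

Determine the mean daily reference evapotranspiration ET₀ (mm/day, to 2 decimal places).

4.31 mm/day

ET₀ = 0.24 × (0.46 × 21.4 + 8.13) = 0.24 × 17.974 = 4.3138 mm/d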